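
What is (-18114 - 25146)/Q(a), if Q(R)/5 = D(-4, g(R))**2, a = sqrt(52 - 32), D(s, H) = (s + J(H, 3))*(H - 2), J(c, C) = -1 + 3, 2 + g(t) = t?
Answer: -19467/4 - 2163*sqrt(5) ≈ -9703.4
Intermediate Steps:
g(t) = -2 + t
J(c, C) = 2
D(s, H) = (-2 + H)*(2 + s) (D(s, H) = (s + 2)*(H - 2) = (2 + s)*(-2 + H) = (-2 + H)*(2 + s))
a = 2*sqrt(5) (a = sqrt(20) = 2*sqrt(5) ≈ 4.4721)
Q(R) = 5*(8 - 2*R)**2 (Q(R) = 5*(-4 - 2*(-4) + 2*(-2 + R) + (-2 + R)*(-4))**2 = 5*(-4 + 8 + (-4 + 2*R) + (8 - 4*R))**2 = 5*(8 - 2*R)**2)
(-18114 - 25146)/Q(a) = (-18114 - 25146)/((20*(4 - 2*sqrt(5))**2)) = -43260*1/(20*(4 - 2*sqrt(5))**2) = -2163/(4 - 2*sqrt(5))**2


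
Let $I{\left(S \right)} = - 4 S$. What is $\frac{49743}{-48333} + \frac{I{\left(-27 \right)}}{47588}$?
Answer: $- \frac{196829160}{191672567} \approx -1.0269$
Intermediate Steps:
$\frac{49743}{-48333} + \frac{I{\left(-27 \right)}}{47588} = \frac{49743}{-48333} + \frac{\left(-4\right) \left(-27\right)}{47588} = 49743 \left(- \frac{1}{48333}\right) + 108 \cdot \frac{1}{47588} = - \frac{16581}{16111} + \frac{27}{11897} = - \frac{196829160}{191672567}$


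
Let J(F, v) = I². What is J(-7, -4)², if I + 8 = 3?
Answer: 625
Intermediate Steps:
I = -5 (I = -8 + 3 = -5)
J(F, v) = 25 (J(F, v) = (-5)² = 25)
J(-7, -4)² = 25² = 625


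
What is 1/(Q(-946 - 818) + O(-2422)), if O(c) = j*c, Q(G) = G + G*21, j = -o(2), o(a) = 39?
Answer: 1/55650 ≈ 1.7969e-5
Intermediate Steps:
j = -39 (j = -1*39 = -39)
Q(G) = 22*G (Q(G) = G + 21*G = 22*G)
O(c) = -39*c
1/(Q(-946 - 818) + O(-2422)) = 1/(22*(-946 - 818) - 39*(-2422)) = 1/(22*(-1764) + 94458) = 1/(-38808 + 94458) = 1/55650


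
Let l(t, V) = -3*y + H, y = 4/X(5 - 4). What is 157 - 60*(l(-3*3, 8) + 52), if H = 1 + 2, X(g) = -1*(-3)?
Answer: -2903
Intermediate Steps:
X(g) = 3
y = 4/3 ≈ 1.3333
H = 3
l(t, V) = -1 (l(t, V) = -3*4/3 + 3 = -4 + 3 = -1)
157 - 60*(l(-3*3, 8) + 52) = 157 - 60*(-1 + 52) = 157 - 60*51 = 157 - 3060 = -2903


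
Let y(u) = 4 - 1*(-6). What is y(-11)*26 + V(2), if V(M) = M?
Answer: 262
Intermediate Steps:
y(u) = 10 (y(u) = 4 + 6 = 10)
y(-11)*26 + V(2) = 10*26 + 2 = 260 + 2 = 262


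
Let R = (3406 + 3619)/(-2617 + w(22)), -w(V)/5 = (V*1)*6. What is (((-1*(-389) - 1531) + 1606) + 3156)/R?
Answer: -2372548/1405 ≈ -1688.6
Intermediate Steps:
w(V) = -30*V (w(V) = -5*V*1*6 = -5*V*6 = -30*V)
R = -7025/3277 (R = (3406 + 3619)/(-2617 - 30*22) = 7025/(-2617 - 660) = 7025/(-3277) = 7025*(-1/3277) = -7025/3277 ≈ -2.1437)
(((-1*(-389) - 1531) + 1606) + 3156)/R = (((-1*(-389) - 1531) + 1606) + 3156)/(-7025/3277) = (((389 - 1531) + 1606) + 3156)*(-3277/7025) = ((-1142 + 1606) + 3156)*(-3277/7025) = (464 + 3156)*(-3277/7025) = 3620*(-3277/7025) = -2372548/1405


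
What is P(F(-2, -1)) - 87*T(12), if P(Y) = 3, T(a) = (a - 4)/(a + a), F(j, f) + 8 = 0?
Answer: -26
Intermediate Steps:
F(j, f) = -8 (F(j, f) = -8 + 0 = -8)
T(a) = (-4 + a)/(2*a) (T(a) = (-4 + a)/((2*a)) = (-4 + a)*(1/(2*a)) = (-4 + a)/(2*a))
P(F(-2, -1)) - 87*T(12) = 3 - 87*(-4 + 12)/(2*12) = 3 - 87*8/(2*12) = 3 - 87*⅓ = 3 - 29 = -26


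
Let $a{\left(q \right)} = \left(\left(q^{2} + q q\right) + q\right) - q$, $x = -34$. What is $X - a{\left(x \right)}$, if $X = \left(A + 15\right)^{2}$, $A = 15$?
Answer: $-1412$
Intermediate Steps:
$a{\left(q \right)} = 2 q^{2}$ ($a{\left(q \right)} = \left(\left(q^{2} + q^{2}\right) + q\right) - q = \left(2 q^{2} + q\right) - q = \left(q + 2 q^{2}\right) - q = 2 q^{2}$)
$X = 900$ ($X = \left(15 + 15\right)^{2} = 30^{2} = 900$)
$X - a{\left(x \right)} = 900 - 2 \left(-34\right)^{2} = 900 - 2 \cdot 1156 = 900 - 2312 = -1412$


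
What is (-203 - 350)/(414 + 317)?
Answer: -553/731 ≈ -0.75650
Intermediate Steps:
(-203 - 350)/(414 + 317) = -553/731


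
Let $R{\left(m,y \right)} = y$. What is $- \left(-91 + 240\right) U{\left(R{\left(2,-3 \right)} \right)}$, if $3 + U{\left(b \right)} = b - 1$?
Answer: $1043$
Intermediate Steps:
$U{\left(b \right)} = -4 + b$ ($U{\left(b \right)} = -3 + \left(b - 1\right) = -3 + \left(-1 + b\right) = -4 + b$)
$- \left(-91 + 240\right) U{\left(R{\left(2,-3 \right)} \right)} = - \left(-91 + 240\right) \left(-4 - 3\right) = - 149 \left(-7\right) = \left(-1\right) \left(-1043\right) = 1043$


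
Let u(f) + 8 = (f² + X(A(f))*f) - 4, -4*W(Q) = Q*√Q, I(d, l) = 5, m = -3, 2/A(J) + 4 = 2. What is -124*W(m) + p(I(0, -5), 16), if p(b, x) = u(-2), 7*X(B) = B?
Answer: -54/7 - 93*I*√3 ≈ -7.7143 - 161.08*I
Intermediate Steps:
A(J) = -1 (A(J) = 2/(-4 + 2) = 2/(-2) = 2*(-½) = -1)
X(B) = B/7
W(Q) = -Q^(3/2)/4 (W(Q) = -Q*√Q/4 = -Q^(3/2)/4)
u(f) = -12 + f² - f/7 (u(f) = -8 + ((f² + ((⅐)*(-1))*f) - 4) = -8 + ((f² - f/7) - 4) = -8 + (-4 + f² - f/7) = -12 + f² - f/7)
p(b, x) = -54/7 (p(b, x) = -12 + (-2)² - ⅐*(-2) = -12 + 4 + 2/7 = -54/7)
-124*W(m) + p(I(0, -5), 16) = -(-31)*(-3)^(3/2) - 54/7 = -(-31)*(-3*I*√3) - 54/7 = -93*I*√3 - 54/7 = -54/7 - 93*I*√3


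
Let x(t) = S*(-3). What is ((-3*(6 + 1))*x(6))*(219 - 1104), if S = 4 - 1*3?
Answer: -55755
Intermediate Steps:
S = 1 (S = 4 - 3 = 1)
x(t) = -3 (x(t) = 1*(-3) = -3)
((-3*(6 + 1))*x(6))*(219 - 1104) = (-3*(6 + 1)*(-3))*(219 - 1104) = (-3*7*(-3))*(-885) = -21*(-3)*(-885) = 63*(-885) = -55755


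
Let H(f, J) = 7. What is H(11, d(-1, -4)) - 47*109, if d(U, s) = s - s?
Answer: -5116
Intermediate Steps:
d(U, s) = 0
H(11, d(-1, -4)) - 47*109 = 7 - 47*109 = 7 - 5123 = -5116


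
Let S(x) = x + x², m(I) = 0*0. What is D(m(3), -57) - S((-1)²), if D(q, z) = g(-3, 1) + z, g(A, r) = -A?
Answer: -56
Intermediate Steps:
m(I) = 0
D(q, z) = 3 + z (D(q, z) = -1*(-3) + z = 3 + z)
D(m(3), -57) - S((-1)²) = (3 - 57) - (-1)²*(1 + (-1)²) = -54 - (1 + 1) = -54 - 2 = -56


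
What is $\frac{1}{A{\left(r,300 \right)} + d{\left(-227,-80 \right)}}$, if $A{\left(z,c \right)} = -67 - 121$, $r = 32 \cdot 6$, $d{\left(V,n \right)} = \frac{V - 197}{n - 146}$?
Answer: $- \frac{113}{21032} \approx -0.0053728$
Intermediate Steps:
$d{\left(V,n \right)} = \frac{-197 + V}{-146 + n}$
$r = 192$
$A{\left(z,c \right)} = -188$
$\frac{1}{A{\left(r,300 \right)} + d{\left(-227,-80 \right)}} = \frac{1}{-188 + \frac{-197 - 227}{-146 - 80}} = \frac{1}{-188 + \frac{1}{-226} \left(-424\right)} = \frac{1}{-188 - - \frac{212}{113}} = \frac{1}{-188 + \frac{212}{113}} = \frac{1}{- \frac{21032}{113}} = - \frac{113}{21032}$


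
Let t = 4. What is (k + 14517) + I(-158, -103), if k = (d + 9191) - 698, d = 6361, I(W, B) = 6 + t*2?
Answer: 29385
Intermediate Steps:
I(W, B) = 14 (I(W, B) = 6 + 4*2 = 6 + 8 = 14)
k = 14854 (k = (6361 + 9191) - 698 = 15552 - 698 = 14854)
(k + 14517) + I(-158, -103) = (14854 + 14517) + 14 = 29371 + 14 = 29385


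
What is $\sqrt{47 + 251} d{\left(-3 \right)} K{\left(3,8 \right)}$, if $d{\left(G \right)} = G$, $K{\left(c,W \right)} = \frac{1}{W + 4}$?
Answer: $- \frac{\sqrt{298}}{4} \approx -4.3157$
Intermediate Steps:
$K{\left(c,W \right)} = \frac{1}{4 + W}$
$\sqrt{47 + 251} d{\left(-3 \right)} K{\left(3,8 \right)} = \sqrt{47 + 251} \left(- \frac{3}{4 + 8}\right) = \sqrt{298} \left(- \frac{3}{12}\right) = \sqrt{298} \left(\left(-3\right) \frac{1}{12}\right) = \sqrt{298} \left(- \frac{1}{4}\right) = - \frac{\sqrt{298}}{4}$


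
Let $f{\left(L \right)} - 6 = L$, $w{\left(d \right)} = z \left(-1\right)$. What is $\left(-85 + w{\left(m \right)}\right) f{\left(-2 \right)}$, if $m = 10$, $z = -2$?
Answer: $-332$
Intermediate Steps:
$w{\left(d \right)} = 2$ ($w{\left(d \right)} = \left(-2\right) \left(-1\right) = 2$)
$f{\left(L \right)} = 6 + L$
$\left(-85 + w{\left(m \right)}\right) f{\left(-2 \right)} = \left(-85 + 2\right) \left(6 - 2\right) = \left(-83\right) 4 = -332$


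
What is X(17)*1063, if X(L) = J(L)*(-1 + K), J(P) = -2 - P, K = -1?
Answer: 40394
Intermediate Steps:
X(L) = 4 + 2*L (X(L) = (-2 - L)*(-1 - 1) = (-2 - L)*(-2) = 4 + 2*L)
X(17)*1063 = (4 + 2*17)*1063 = (4 + 34)*1063 = 38*1063 = 40394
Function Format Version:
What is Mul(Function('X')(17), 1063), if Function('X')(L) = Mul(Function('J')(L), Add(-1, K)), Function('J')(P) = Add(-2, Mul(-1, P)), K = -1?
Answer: 40394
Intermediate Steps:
Function('X')(L) = Add(4, Mul(2, L)) (Function('X')(L) = Mul(Add(-2, Mul(-1, L)), Add(-1, -1)) = Mul(Add(-2, Mul(-1, L)), -2) = Add(4, Mul(2, L)))
Mul(Function('X')(17), 1063) = Mul(Add(4, Mul(2, 17)), 1063) = Mul(Add(4, 34), 1063) = Mul(38, 1063) = 40394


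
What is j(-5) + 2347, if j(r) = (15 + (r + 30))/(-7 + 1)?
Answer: 7021/3 ≈ 2340.3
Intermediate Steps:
j(r) = -15/2 - r/6 (j(r) = (15 + (30 + r))/(-6) = (45 + r)*(-1/6) = -15/2 - r/6)
j(-5) + 2347 = (-15/2 - 1/6*(-5)) + 2347 = (-15/2 + 5/6) + 2347 = -20/3 + 2347 = 7021/3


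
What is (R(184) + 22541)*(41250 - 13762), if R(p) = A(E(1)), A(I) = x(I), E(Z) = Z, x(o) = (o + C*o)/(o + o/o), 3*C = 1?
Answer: 1858876000/3 ≈ 6.1963e+8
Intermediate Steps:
C = 1/3 (C = (1/3)*1 = 1/3 ≈ 0.33333)
x(o) = 4*o/(3*(1 + o)) (x(o) = (o + o/3)/(o + o/o) = (4*o/3)/(o + 1) = (4*o/3)/(1 + o) = 4*o/(3*(1 + o)))
A(I) = 4*I/(3*(1 + I))
R(p) = 2/3 (R(p) = (4/3)*1/(1 + 1) = (4/3)*1/2 = (4/3)*1*(1/2) = 2/3)
(R(184) + 22541)*(41250 - 13762) = (2/3 + 22541)*(41250 - 13762) = (67625/3)*27488 = 1858876000/3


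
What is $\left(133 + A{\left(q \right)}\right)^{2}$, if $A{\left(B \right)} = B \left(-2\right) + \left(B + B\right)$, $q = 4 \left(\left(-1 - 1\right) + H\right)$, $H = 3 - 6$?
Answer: $17689$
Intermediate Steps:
$H = -3$ ($H = 3 - 6 = -3$)
$q = -20$ ($q = 4 \left(\left(-1 - 1\right) - 3\right) = 4 \left(-2 - 3\right) = 4 \left(-5\right) = -20$)
$A{\left(B \right)} = 0$ ($A{\left(B \right)} = - 2 B + 2 B = 0$)
$\left(133 + A{\left(q \right)}\right)^{2} = \left(133 + 0\right)^{2} = 133^{2} = 17689$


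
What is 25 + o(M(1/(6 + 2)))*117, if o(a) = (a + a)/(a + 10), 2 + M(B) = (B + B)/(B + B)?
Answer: -1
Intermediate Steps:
M(B) = -1 (M(B) = -2 + (B + B)/(B + B) = -2 + (2*B)/((2*B)) = -2 + (2*B)*(1/(2*B)) = -2 + 1 = -1)
o(a) = 2*a/(10 + a) (o(a) = (2*a)/(10 + a) = 2*a/(10 + a))
25 + o(M(1/(6 + 2)))*117 = 25 + (2*(-1)/(10 - 1))*117 = 25 + (2*(-1)/9)*117 = 25 + (2*(-1)*(1/9))*117 = 25 - 2/9*117 = 25 - 26 = -1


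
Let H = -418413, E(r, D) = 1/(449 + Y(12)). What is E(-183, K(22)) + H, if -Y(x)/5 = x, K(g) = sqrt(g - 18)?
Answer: -162762656/389 ≈ -4.1841e+5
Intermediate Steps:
K(g) = sqrt(-18 + g)
Y(x) = -5*x
E(r, D) = 1/389 (E(r, D) = 1/(449 - 5*12) = 1/(449 - 60) = 1/389)
E(-183, K(22)) + H = 1/389 - 418413 = -162762656/389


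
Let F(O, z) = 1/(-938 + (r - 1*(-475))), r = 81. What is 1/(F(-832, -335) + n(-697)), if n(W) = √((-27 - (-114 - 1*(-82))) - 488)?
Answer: -382/70481293 - 145924*I*√483/70481293 ≈ -5.4199e-6 - 0.045502*I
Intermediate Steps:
F(O, z) = -1/382 (F(O, z) = 1/(-938 + (81 - 1*(-475))) = 1/(-938 + (81 + 475)) = 1/(-938 + 556) = 1/(-382) = -1/382)
n(W) = I*√483 (n(W) = √((-27 - (-114 + 82)) - 488) = √((-27 - 1*(-32)) - 488) = √((-27 + 32) - 488) = √(5 - 488) = √(-483) = I*√483)
1/(F(-832, -335) + n(-697)) = 1/(-1/382 + I*√483)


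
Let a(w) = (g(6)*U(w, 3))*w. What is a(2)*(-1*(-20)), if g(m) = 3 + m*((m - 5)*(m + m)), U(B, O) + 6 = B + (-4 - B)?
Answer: -30000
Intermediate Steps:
U(B, O) = -10 (U(B, O) = -6 + (B + (-4 - B)) = -6 - 4 = -10)
g(m) = 3 + 2*m**2*(-5 + m) (g(m) = 3 + m*((-5 + m)*(2*m)) = 3 + m*(2*m*(-5 + m)) = 3 + 2*m**2*(-5 + m))
a(w) = -750*w (a(w) = ((3 - 10*6**2 + 2*6**3)*(-10))*w = ((3 - 10*36 + 2*216)*(-10))*w = ((3 - 360 + 432)*(-10))*w = (75*(-10))*w = -750*w)
a(2)*(-1*(-20)) = (-750*2)*(-1*(-20)) = -1500*20 = -30000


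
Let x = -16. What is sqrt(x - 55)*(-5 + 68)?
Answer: 63*I*sqrt(71) ≈ 530.85*I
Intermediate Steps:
sqrt(x - 55)*(-5 + 68) = sqrt(-16 - 55)*(-5 + 68) = sqrt(-71)*63 = (I*sqrt(71))*63 = 63*I*sqrt(71)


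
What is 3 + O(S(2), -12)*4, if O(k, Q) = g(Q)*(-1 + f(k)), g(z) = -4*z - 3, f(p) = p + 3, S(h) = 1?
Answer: 543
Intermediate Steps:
f(p) = 3 + p
g(z) = -3 - 4*z
O(k, Q) = (-3 - 4*Q)*(2 + k) (O(k, Q) = (-3 - 4*Q)*(-1 + (3 + k)) = (-3 - 4*Q)*(2 + k))
3 + O(S(2), -12)*4 = 3 - (2 + 1)*(3 + 4*(-12))*4 = 3 - 1*3*(3 - 48)*4 = 3 - 1*3*(-45)*4 = 3 + 135*4 = 3 + 540 = 543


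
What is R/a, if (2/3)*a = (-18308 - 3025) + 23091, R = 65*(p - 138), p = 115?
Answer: -1495/2637 ≈ -0.56693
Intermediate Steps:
R = -1495 (R = 65*(115 - 138) = 65*(-23) = -1495)
a = 2637 (a = 3*((-18308 - 3025) + 23091)/2 = 3*(-21333 + 23091)/2 = (3/2)*1758 = 2637)
R/a = -1495/2637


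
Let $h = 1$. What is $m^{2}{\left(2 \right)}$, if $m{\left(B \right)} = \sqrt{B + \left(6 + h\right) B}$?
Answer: $16$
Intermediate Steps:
$m{\left(B \right)} = 2 \sqrt{2} \sqrt{B}$ ($m{\left(B \right)} = \sqrt{B + \left(6 + 1\right) B} = \sqrt{B + 7 B} = \sqrt{8 B} = 2 \sqrt{2} \sqrt{B}$)
$m^{2}{\left(2 \right)} = \left(2 \sqrt{2} \sqrt{2}\right)^{2} = 4^{2} = 16$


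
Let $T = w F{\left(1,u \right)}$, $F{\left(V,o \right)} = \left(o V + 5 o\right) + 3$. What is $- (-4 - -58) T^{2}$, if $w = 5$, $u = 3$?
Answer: $-595350$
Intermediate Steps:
$F{\left(V,o \right)} = 3 + 5 o + V o$ ($F{\left(V,o \right)} = \left(V o + 5 o\right) + 3 = \left(5 o + V o\right) + 3 = 3 + 5 o + V o$)
$T = 105$ ($T = 5 \left(3 + 5 \cdot 3 + 1 \cdot 3\right) = 5 \left(3 + 15 + 3\right) = 5 \cdot 21 = 105$)
$- (-4 - -58) T^{2} = - (-4 - -58) 105^{2} = - (-4 + 58) 11025 = \left(-1\right) 54 \cdot 11025 = \left(-54\right) 11025 = -595350$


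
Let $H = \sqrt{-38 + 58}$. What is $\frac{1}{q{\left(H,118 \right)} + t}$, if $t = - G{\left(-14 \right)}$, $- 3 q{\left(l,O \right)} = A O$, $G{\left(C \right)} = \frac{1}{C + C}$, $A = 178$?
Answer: $- \frac{84}{588109} \approx -0.00014283$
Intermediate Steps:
$H = 2 \sqrt{5}$ ($H = \sqrt{20} = 2 \sqrt{5} \approx 4.4721$)
$G{\left(C \right)} = \frac{1}{2 C}$
$q{\left(l,O \right)} = - \frac{178 O}{3}$
$t = \frac{1}{28}$ ($t = - \frac{1}{2 \left(-14\right)} = - \frac{-1}{2 \cdot 14} = \left(-1\right) \left(- \frac{1}{28}\right) = \frac{1}{28} \approx 0.035714$)
$\frac{1}{q{\left(H,118 \right)} + t} = \frac{1}{\left(- \frac{178}{3}\right) 118 + \frac{1}{28}} = \frac{1}{- \frac{21004}{3} + \frac{1}{28}} = \frac{1}{- \frac{588109}{84}} = - \frac{84}{588109}$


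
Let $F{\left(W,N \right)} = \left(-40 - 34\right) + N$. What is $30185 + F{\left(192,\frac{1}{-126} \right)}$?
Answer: $\frac{3793985}{126} \approx 30111.0$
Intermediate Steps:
$F{\left(W,N \right)} = -74 + N$
$30185 + F{\left(192,\frac{1}{-126} \right)} = 30185 - \left(74 - \frac{1}{-126}\right) = 30185 - \frac{9325}{126} = \frac{3793985}{126}$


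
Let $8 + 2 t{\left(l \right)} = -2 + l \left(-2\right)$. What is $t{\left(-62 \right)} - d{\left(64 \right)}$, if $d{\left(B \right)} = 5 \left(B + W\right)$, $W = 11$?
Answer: $-318$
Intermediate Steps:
$t{\left(l \right)} = -5 - l$ ($t{\left(l \right)} = -4 + \frac{-2 + l \left(-2\right)}{2} = -4 + \frac{-2 - 2 l}{2} = -4 - \left(1 + l\right) = -5 - l$)
$d{\left(B \right)} = 55 + 5 B$ ($d{\left(B \right)} = 5 \left(B + 11\right) = 5 \left(11 + B\right) = 55 + 5 B$)
$t{\left(-62 \right)} - d{\left(64 \right)} = \left(-5 - -62\right) - \left(55 + 5 \cdot 64\right) = \left(-5 + 62\right) - \left(55 + 320\right) = 57 - 375 = -318$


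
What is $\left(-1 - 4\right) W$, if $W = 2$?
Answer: $-10$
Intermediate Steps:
$\left(-1 - 4\right) W = \left(-1 - 4\right) 2 = \left(-5\right) 2 = -10$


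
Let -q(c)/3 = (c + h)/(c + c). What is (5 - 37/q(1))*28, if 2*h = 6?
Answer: 938/3 ≈ 312.67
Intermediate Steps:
h = 3 (h = (½)*6 = 3)
q(c) = -3*(3 + c)/(2*c) (q(c) = -3*(c + 3)/(c + c) = -3*(3 + c)/(2*c))
(5 - 37/q(1))*28 = (5 - 37*2/(3*(-3 - 1*1)))*28 = (5 - 37*2/(3*(-3 - 1)))*28 = (5 - 37/((3/2)*1*(-4)))*28 = (5 - 37/(-6))*28 = (5 - 37*(-⅙))*28 = (5 + 37/6)*28 = (67/6)*28 = 938/3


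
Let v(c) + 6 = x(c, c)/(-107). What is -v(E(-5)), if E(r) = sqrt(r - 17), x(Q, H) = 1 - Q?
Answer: 643/107 - I*sqrt(22)/107 ≈ 6.0093 - 0.043836*I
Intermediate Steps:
E(r) = sqrt(-17 + r)
v(c) = -643/107 + c/107 (v(c) = -6 + (1 - c)/(-107) = -6 + (1 - c)*(-1/107) = -6 + (-1/107 + c/107) = -643/107 + c/107)
-v(E(-5)) = -(-643/107 + sqrt(-17 - 5)/107) = -(-643/107 + sqrt(-22)/107) = -(-643/107 + (I*sqrt(22))/107) = -(-643/107 + I*sqrt(22)/107) = 643/107 - I*sqrt(22)/107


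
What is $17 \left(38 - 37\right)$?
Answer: $17$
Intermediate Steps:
$17 \left(38 - 37\right) = 17 \cdot 1 = 17$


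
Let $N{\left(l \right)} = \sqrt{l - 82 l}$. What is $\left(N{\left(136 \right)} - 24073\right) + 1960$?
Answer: $-22113 + 18 i \sqrt{34} \approx -22113.0 + 104.96 i$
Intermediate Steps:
$N{\left(l \right)} = 9 \sqrt{- l}$ ($N{\left(l \right)} = \sqrt{- 81 l} = 9 \sqrt{- l}$)
$\left(N{\left(136 \right)} - 24073\right) + 1960 = \left(9 \sqrt{\left(-1\right) 136} - 24073\right) + 1960 = \left(9 \sqrt{-136} - 24073\right) + 1960 = \left(9 \cdot 2 i \sqrt{34} - 24073\right) + 1960 = \left(18 i \sqrt{34} - 24073\right) + 1960 = \left(-24073 + 18 i \sqrt{34}\right) + 1960 = -22113 + 18 i \sqrt{34}$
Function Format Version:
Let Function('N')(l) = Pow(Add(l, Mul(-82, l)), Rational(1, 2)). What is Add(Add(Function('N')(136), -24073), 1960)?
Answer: Add(-22113, Mul(18, I, Pow(34, Rational(1, 2)))) ≈ Add(-22113., Mul(104.96, I))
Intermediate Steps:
Function('N')(l) = Mul(9, Pow(Mul(-1, l), Rational(1, 2))) (Function('N')(l) = Pow(Mul(-81, l), Rational(1, 2)) = Mul(9, Pow(Mul(-1, l), Rational(1, 2))))
Add(Add(Function('N')(136), -24073), 1960) = Add(Add(Mul(9, Pow(Mul(-1, 136), Rational(1, 2))), -24073), 1960) = Add(Add(Mul(9, Pow(-136, Rational(1, 2))), -24073), 1960) = Add(Add(Mul(9, Mul(2, I, Pow(34, Rational(1, 2)))), -24073), 1960) = Add(Add(Mul(18, I, Pow(34, Rational(1, 2))), -24073), 1960) = Add(Add(-24073, Mul(18, I, Pow(34, Rational(1, 2)))), 1960) = Add(-22113, Mul(18, I, Pow(34, Rational(1, 2))))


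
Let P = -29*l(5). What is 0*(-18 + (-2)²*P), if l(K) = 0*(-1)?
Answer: 0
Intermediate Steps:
l(K) = 0
P = 0 (P = -29*0 = 0)
0*(-18 + (-2)²*P) = 0*(-18 + (-2)²*0) = 0*(-18 + 4*0) = 0*(-18 + 0) = 0*(-18) = 0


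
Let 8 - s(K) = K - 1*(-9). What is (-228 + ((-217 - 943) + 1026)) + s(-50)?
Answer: -313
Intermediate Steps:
s(K) = -1 - K (s(K) = 8 - (K - 1*(-9)) = 8 - (K + 9) = 8 - (9 + K) = 8 + (-9 - K) = -1 - K)
(-228 + ((-217 - 943) + 1026)) + s(-50) = (-228 + ((-217 - 943) + 1026)) + (-1 - 1*(-50)) = (-228 + (-1160 + 1026)) + (-1 + 50) = (-228 - 134) + 49 = -362 + 49 = -313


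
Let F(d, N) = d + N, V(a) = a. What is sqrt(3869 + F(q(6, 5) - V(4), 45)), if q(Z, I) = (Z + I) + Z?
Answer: sqrt(3927) ≈ 62.666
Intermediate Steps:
q(Z, I) = I + 2*Z (q(Z, I) = (I + Z) + Z = I + 2*Z)
F(d, N) = N + d
sqrt(3869 + F(q(6, 5) - V(4), 45)) = sqrt(3869 + (45 + ((5 + 2*6) - 1*4))) = sqrt(3869 + (45 + ((5 + 12) - 4))) = sqrt(3869 + (45 + (17 - 4))) = sqrt(3869 + (45 + 13)) = sqrt(3869 + 58) = sqrt(3927)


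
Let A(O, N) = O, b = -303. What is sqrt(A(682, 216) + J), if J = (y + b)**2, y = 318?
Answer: sqrt(907) ≈ 30.116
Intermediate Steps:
J = 225 (J = (318 - 303)**2 = 15**2 = 225)
sqrt(A(682, 216) + J) = sqrt(682 + 225) = sqrt(907)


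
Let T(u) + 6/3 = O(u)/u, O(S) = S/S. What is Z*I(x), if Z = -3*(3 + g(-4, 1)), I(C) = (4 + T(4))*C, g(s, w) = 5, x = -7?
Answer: 378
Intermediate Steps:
O(S) = 1
T(u) = -2 + 1/u
I(C) = 9*C/4 (I(C) = (4 + (-2 + 1/4))*C = (4 + (-2 + ¼))*C = (4 - 7/4)*C = 9*C/4)
Z = -24 (Z = -3*(3 + 5) = -3*8 = -24)
Z*I(x) = -54*(-7) = -24*(-63/4) = 378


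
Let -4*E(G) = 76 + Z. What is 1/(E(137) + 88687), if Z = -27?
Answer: 4/354699 ≈ 1.1277e-5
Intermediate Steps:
E(G) = -49/4 (E(G) = -(76 - 27)/4 = -1/4*49 = -49/4)
1/(E(137) + 88687) = 1/(-49/4 + 88687) = 1/(354699/4) = 4/354699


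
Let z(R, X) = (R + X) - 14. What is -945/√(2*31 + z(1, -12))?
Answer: -945*√37/37 ≈ -155.36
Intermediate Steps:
z(R, X) = -14 + R + X
-945/√(2*31 + z(1, -12)) = -945/√(2*31 + (-14 + 1 - 12)) = -945/√(62 - 25) = -945*√37/37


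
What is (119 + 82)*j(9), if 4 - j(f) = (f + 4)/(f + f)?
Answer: 3953/6 ≈ 658.83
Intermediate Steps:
j(f) = 4 - (4 + f)/(2*f) (j(f) = 4 - (f + 4)/(f + f) = 4 - (4 + f)/(2*f))
(119 + 82)*j(9) = (119 + 82)*(7/2 - 2/9) = 201*(7/2 - 2*1/9) = 201*(7/2 - 2/9) = 201*(59/18) = 3953/6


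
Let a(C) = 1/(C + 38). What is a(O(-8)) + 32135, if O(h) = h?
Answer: 964051/30 ≈ 32135.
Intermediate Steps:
a(C) = 1/(38 + C)
a(O(-8)) + 32135 = 1/(38 - 8) + 32135 = 1/30 + 32135 = 964051/30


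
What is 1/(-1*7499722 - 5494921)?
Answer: -1/12994643 ≈ -7.6955e-8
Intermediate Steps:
1/(-1*7499722 - 5494921) = 1/(-7499722 - 5494921) = 1/(-12994643) = -1/12994643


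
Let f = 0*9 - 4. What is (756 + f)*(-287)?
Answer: -215824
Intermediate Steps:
f = -4 (f = 0 - 4 = -4)
(756 + f)*(-287) = (756 - 4)*(-287) = 752*(-287) = -215824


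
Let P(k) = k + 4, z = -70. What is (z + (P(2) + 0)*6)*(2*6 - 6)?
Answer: -204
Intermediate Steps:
P(k) = 4 + k
(z + (P(2) + 0)*6)*(2*6 - 6) = (-70 + ((4 + 2) + 0)*6)*(2*6 - 6) = (-70 + (6 + 0)*6)*(12 - 6) = (-70 + 6*6)*6 = (-70 + 36)*6 = -34*6 = -204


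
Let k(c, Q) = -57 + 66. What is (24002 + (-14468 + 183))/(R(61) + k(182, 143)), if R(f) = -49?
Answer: -9717/40 ≈ -242.93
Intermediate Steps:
k(c, Q) = 9
(24002 + (-14468 + 183))/(R(61) + k(182, 143)) = (24002 + (-14468 + 183))/(-49 + 9) = (24002 - 14285)/(-40) = 9717*(-1/40) = -9717/40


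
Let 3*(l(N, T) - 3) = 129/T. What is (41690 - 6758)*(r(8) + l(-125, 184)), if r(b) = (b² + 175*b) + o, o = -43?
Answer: 2288561247/46 ≈ 4.9751e+7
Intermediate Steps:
l(N, T) = 3 + 43/T (l(N, T) = 3 + (129/T)/3 = 3 + 43/T)
r(b) = -43 + b² + 175*b (r(b) = (b² + 175*b) - 43 = -43 + b² + 175*b)
(41690 - 6758)*(r(8) + l(-125, 184)) = (41690 - 6758)*((-43 + 8² + 175*8) + (3 + 43/184)) = 34932*((-43 + 64 + 1400) + (3 + 43*(1/184))) = 34932*(1421 + (3 + 43/184)) = 34932*(1421 + 595/184) = 34932*(262059/184) = 2288561247/46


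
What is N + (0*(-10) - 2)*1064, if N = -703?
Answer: -2831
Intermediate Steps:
N + (0*(-10) - 2)*1064 = -703 + (0*(-10) - 2)*1064 = -703 + (0 - 2)*1064 = -703 - 2*1064 = -703 - 2128 = -2831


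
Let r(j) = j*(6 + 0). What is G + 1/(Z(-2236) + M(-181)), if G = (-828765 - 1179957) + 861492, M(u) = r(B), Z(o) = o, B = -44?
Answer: -2868075001/2500 ≈ -1.1472e+6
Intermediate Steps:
r(j) = 6*j (r(j) = j*6 = 6*j)
M(u) = -264 (M(u) = 6*(-44) = -264)
G = -1147230 (G = -2008722 + 861492 = -1147230)
G + 1/(Z(-2236) + M(-181)) = -1147230 + 1/(-2236 - 264) = -1147230 + 1/(-2500) = -1147230 - 1/2500 = -2868075001/2500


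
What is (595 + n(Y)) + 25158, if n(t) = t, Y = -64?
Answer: 25689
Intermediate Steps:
(595 + n(Y)) + 25158 = (595 - 64) + 25158 = 531 + 25158 = 25689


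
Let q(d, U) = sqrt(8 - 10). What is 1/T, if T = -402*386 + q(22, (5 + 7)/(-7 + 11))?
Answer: -77586/12039174793 - I*sqrt(2)/24078349586 ≈ -6.4445e-6 - 5.8734e-11*I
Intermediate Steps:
q(d, U) = I*sqrt(2) (q(d, U) = sqrt(-2) = I*sqrt(2))
T = -155172 + I*sqrt(2) (T = -402*386 + I*sqrt(2) = -155172 + I*sqrt(2) ≈ -1.5517e+5 + 1.4142*I)
1/T = 1/(-155172 + I*sqrt(2))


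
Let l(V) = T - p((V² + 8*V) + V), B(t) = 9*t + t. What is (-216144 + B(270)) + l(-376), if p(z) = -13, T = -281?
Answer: -213712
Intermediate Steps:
B(t) = 10*t
l(V) = -268 (l(V) = -281 - 1*(-13) = -281 + 13 = -268)
(-216144 + B(270)) + l(-376) = (-216144 + 10*270) - 268 = (-216144 + 2700) - 268 = -213444 - 268 = -213712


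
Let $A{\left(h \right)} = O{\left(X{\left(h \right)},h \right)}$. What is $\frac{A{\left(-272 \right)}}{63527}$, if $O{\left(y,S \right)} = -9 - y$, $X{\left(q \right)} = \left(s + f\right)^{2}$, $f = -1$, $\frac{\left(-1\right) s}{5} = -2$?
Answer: $- \frac{90}{63527} \approx -0.0014167$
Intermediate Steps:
$s = 10$ ($s = \left(-5\right) \left(-2\right) = 10$)
$X{\left(q \right)} = 81$ ($X{\left(q \right)} = \left(10 - 1\right)^{2} = 9^{2} = 81$)
$A{\left(h \right)} = -90$ ($A{\left(h \right)} = -9 - 81 = -90$)
$\frac{A{\left(-272 \right)}}{63527} = - \frac{90}{63527}$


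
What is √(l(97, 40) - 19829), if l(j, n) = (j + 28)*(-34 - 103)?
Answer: 3*I*√4106 ≈ 192.23*I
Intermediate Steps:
l(j, n) = -3836 - 137*j (l(j, n) = (28 + j)*(-137) = -3836 - 137*j)
√(l(97, 40) - 19829) = √((-3836 - 137*97) - 19829) = √((-3836 - 13289) - 19829) = √(-17125 - 19829) = √(-36954) = 3*I*√4106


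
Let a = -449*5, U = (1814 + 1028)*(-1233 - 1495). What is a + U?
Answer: -7755221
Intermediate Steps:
U = -7752976 (U = 2842*(-2728) = -7752976)
a = -2245
a + U = -2245 - 7752976 = -7755221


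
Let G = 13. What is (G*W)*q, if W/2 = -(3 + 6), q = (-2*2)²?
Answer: -3744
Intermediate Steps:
q = 16 (q = (-4)² = 16)
W = -18 (W = 2*(-(3 + 6)) = 2*(-1*9) = 2*(-9) = -18)
(G*W)*q = (13*(-18))*16 = -234*16 = -3744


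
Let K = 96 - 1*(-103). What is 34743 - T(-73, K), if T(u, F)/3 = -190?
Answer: 35313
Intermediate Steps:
K = 199 (K = 96 + 103 = 199)
T(u, F) = -570 (T(u, F) = 3*(-190) = -570)
34743 - T(-73, K) = 34743 - 1*(-570) = 34743 + 570 = 35313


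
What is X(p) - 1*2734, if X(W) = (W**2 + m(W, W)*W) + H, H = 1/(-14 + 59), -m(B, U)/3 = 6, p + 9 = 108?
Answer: 237826/45 ≈ 5285.0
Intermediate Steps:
p = 99 (p = -9 + 108 = 99)
m(B, U) = -18 (m(B, U) = -3*6 = -18)
H = 1/45 ≈ 0.022222
X(W) = 1/45 + W**2 - 18*W (X(W) = (W**2 - 18*W) + 1/45 = 1/45 + W**2 - 18*W)
X(p) - 1*2734 = (1/45 + 99**2 - 18*99) - 1*2734 = (1/45 + 9801 - 1782) - 2734 = 360856/45 - 2734 = 237826/45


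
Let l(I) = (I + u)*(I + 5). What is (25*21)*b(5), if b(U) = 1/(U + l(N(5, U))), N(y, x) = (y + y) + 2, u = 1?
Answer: 525/226 ≈ 2.3230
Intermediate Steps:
N(y, x) = 2 + 2*y (N(y, x) = 2*y + 2 = 2 + 2*y)
l(I) = (1 + I)*(5 + I) (l(I) = (I + 1)*(I + 5) = (1 + I)*(5 + I))
b(U) = 1/(221 + U) (b(U) = 1/(U + (5 + (2 + 2*5)**2 + 6*(2 + 2*5))) = 1/(U + (5 + (2 + 10)**2 + 6*(2 + 10))) = 1/(U + (5 + 12**2 + 6*12)) = 1/(U + (5 + 144 + 72)) = 1/(U + 221) = 1/(221 + U))
(25*21)*b(5) = (25*21)/(221 + 5) = 525/226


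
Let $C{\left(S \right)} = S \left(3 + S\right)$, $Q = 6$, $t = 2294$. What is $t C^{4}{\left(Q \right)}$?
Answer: $19506010464$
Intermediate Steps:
$t C^{4}{\left(Q \right)} = 2294 \left(6 \left(3 + 6\right)\right)^{4} = 2294 \left(6 \cdot 9\right)^{4} = 2294 \cdot 54^{4} = 2294 \cdot 8503056 = 19506010464$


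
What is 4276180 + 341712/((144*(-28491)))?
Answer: 40610880669/9497 ≈ 4.2762e+6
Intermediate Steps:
4276180 + 341712/((144*(-28491))) = 4276180 + 341712/(-4102704) = 4276180 + 341712*(-1/4102704) = 4276180 - 791/9497 = 40610880669/9497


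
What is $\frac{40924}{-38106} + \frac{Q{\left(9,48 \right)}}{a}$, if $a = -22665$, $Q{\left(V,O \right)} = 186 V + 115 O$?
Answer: $- \frac{200279504}{143945415} \approx -1.3914$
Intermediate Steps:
$Q{\left(V,O \right)} = 115 O + 186 V$
$\frac{40924}{-38106} + \frac{Q{\left(9,48 \right)}}{a} = \frac{40924}{-38106} + \frac{115 \cdot 48 + 186 \cdot 9}{-22665} = 40924 \left(- \frac{1}{38106}\right) + \left(5520 + 1674\right) \left(- \frac{1}{22665}\right) = - \frac{20462}{19053} + 7194 \left(- \frac{1}{22665}\right) = - \frac{20462}{19053} - \frac{2398}{7555} = - \frac{200279504}{143945415}$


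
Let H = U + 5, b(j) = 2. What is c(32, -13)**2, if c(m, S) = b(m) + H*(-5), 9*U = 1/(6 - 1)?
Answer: 43264/81 ≈ 534.12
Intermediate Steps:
U = 1/45 (U = 1/(9*(6 - 1)) = (1/9)/5 = (1/9)*(1/5) = 1/45 ≈ 0.022222)
H = 226/45 (H = 1/45 + 5 = 226/45 ≈ 5.0222)
c(m, S) = -208/9 (c(m, S) = 2 + (226/45)*(-5) = 2 - 226/9 = -208/9)
c(32, -13)**2 = (-208/9)**2 = 43264/81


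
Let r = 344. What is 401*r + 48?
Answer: 137992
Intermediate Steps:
401*r + 48 = 401*344 + 48 = 137944 + 48 = 137992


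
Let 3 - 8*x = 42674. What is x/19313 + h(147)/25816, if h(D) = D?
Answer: -9632879/35613172 ≈ -0.27049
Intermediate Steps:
x = -42671/8 (x = 3/8 - ⅛*42674 = 3/8 - 21337/4 = -42671/8 ≈ -5333.9)
x/19313 + h(147)/25816 = -42671/8/19313 + 147/25816 = -42671/8*1/19313 + 147*(1/25816) = -42671/154504 + 21/3688 = -9632879/35613172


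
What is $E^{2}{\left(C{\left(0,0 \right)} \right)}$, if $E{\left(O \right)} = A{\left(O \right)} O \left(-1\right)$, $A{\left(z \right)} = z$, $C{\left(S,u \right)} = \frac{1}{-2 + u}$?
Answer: $\frac{1}{16} \approx 0.0625$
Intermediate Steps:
$E{\left(O \right)} = - O^{2}$ ($E{\left(O \right)} = O O \left(-1\right) = O^{2} \left(-1\right) = - O^{2}$)
$E^{2}{\left(C{\left(0,0 \right)} \right)} = \left(- \left(\frac{1}{-2 + 0}\right)^{2}\right)^{2} = \left(- \left(\frac{1}{-2}\right)^{2}\right)^{2} = \left(- \left(- \frac{1}{2}\right)^{2}\right)^{2} = \left(\left(-1\right) \frac{1}{4}\right)^{2} = \left(- \frac{1}{4}\right)^{2} = \frac{1}{16}$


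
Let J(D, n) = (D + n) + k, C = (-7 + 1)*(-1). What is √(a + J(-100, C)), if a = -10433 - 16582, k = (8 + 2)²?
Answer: 3*I*√3001 ≈ 164.34*I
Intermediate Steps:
k = 100 (k = 10² = 100)
C = 6 (C = -6*(-1) = 6)
a = -27015
J(D, n) = 100 + D + n (J(D, n) = (D + n) + 100 = 100 + D + n)
√(a + J(-100, C)) = √(-27015 + (100 - 100 + 6)) = √(-27015 + 6) = √(-27009) = 3*I*√3001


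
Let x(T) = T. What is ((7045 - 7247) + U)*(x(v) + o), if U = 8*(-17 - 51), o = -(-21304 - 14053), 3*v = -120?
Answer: -26346482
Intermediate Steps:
v = -40 (v = (⅓)*(-120) = -40)
o = 35357 (o = -1*(-35357) = 35357)
U = -544 (U = 8*(-68) = -544)
((7045 - 7247) + U)*(x(v) + o) = ((7045 - 7247) - 544)*(-40 + 35357) = (-202 - 544)*35317 = -746*35317 = -26346482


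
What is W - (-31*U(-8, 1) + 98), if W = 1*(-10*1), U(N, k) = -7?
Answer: -325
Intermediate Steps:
W = -10 (W = 1*(-10) = -10)
W - (-31*U(-8, 1) + 98) = -10 - (-31*(-7) + 98) = -10 - (217 + 98) = -10 - 1*315 = -10 - 315 = -325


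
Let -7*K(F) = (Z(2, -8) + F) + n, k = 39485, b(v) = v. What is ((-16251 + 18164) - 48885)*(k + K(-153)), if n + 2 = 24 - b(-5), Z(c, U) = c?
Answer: -12988650468/7 ≈ -1.8555e+9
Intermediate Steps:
n = 27 (n = -2 + (24 - 1*(-5)) = -2 + (24 + 5) = -2 + 29 = 27)
K(F) = -29/7 - F/7 (K(F) = -((2 + F) + 27)/7 = -(29 + F)/7 = -29/7 - F/7)
((-16251 + 18164) - 48885)*(k + K(-153)) = ((-16251 + 18164) - 48885)*(39485 + (-29/7 - ⅐*(-153))) = (1913 - 48885)*(39485 + (-29/7 + 153/7)) = -46972*(39485 + 124/7) = -46972*276519/7 = -12988650468/7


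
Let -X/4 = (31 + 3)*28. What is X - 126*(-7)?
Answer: -2926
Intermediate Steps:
X = -3808 (X = -4*(31 + 3)*28 = -136*28 = -4*952 = -3808)
X - 126*(-7) = -3808 - 126*(-7) = -3808 + 882 = -2926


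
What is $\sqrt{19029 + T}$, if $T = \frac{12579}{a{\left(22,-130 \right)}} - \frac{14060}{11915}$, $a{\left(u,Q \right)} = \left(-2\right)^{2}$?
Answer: $\frac{\sqrt{503644516871}}{4766} \approx 148.9$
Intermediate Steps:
$a{\left(u,Q \right)} = 4$
$T = \frac{29964509}{9532}$ ($T = \frac{12579}{4} - \frac{14060}{11915} = 12579 \cdot \frac{1}{4} - \frac{2812}{2383} = \frac{12579}{4} - \frac{2812}{2383} = \frac{29964509}{9532} \approx 3143.6$)
$\sqrt{19029 + T} = \sqrt{19029 + \frac{29964509}{9532}} = \sqrt{\frac{211348937}{9532}} = \frac{\sqrt{503644516871}}{4766}$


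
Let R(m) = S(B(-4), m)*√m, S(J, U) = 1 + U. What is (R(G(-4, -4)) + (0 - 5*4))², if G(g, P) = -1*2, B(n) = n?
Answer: (20 + I*√2)² ≈ 398.0 + 56.569*I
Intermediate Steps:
G(g, P) = -2
R(m) = √m*(1 + m) (R(m) = (1 + m)*√m = √m*(1 + m))
(R(G(-4, -4)) + (0 - 5*4))² = (√(-2)*(1 - 2) + (0 - 5*4))² = ((I*√2)*(-1) + (0 - 20))² = (-I*√2 - 20)² = (-20 - I*√2)²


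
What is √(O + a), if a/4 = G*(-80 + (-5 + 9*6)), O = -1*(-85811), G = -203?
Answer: √110983 ≈ 333.14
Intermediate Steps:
O = 85811
a = 25172 (a = 4*(-203*(-80 + (-5 + 9*6))) = 4*(-203*(-80 + (-5 + 54))) = 4*(-203*(-80 + 49)) = 4*(-203*(-31)) = 4*6293 = 25172)
√(O + a) = √(85811 + 25172) = √110983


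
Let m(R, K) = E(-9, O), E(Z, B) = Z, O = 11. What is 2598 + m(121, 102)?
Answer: 2589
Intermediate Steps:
m(R, K) = -9
2598 + m(121, 102) = 2598 - 9 = 2589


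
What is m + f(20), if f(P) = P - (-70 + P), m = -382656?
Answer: -382586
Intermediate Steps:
f(P) = 70 (f(P) = P + (70 - P) = 70)
m + f(20) = -382656 + 70 = -382586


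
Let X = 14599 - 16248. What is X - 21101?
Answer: -22750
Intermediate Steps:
X = -1649
X - 21101 = -1649 - 21101 = -22750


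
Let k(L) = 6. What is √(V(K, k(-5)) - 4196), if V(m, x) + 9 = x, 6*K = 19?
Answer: I*√4199 ≈ 64.8*I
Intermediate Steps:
K = 19/6 (K = (⅙)*19 = 19/6 ≈ 3.1667)
V(m, x) = -9 + x
√(V(K, k(-5)) - 4196) = √((-9 + 6) - 4196) = √(-3 - 4196) = √(-4199) = I*√4199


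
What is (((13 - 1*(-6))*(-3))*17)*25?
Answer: -24225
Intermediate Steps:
(((13 - 1*(-6))*(-3))*17)*25 = (((13 + 6)*(-3))*17)*25 = ((19*(-3))*17)*25 = -57*17*25 = -969*25 = -24225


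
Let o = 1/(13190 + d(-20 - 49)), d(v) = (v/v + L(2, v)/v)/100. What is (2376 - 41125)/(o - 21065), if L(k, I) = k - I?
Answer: 1763292580751/958573332985 ≈ 1.8395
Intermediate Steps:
d(v) = 1/100 + (2 - v)/(100*v) (d(v) = (v/v + (2 - v)/v)/100 = (1 + (2 - v)/v)*(1/100) = 1/100 + (2 - v)/(100*v))
o = 3450/45505499 (o = 1/(13190 + 1/(50*(-20 - 49))) = 1/(13190 + (1/50)/(-69)) = 1/(13190 + (1/50)*(-1/69)) = 1/(13190 - 1/3450) = 1/(45505499/3450) = 3450/45505499 ≈ 7.5815e-5)
(2376 - 41125)/(o - 21065) = (2376 - 41125)/(3450/45505499 - 21065) = -38749/(-958573332985/45505499) = -38749*(-45505499/958573332985) = 1763292580751/958573332985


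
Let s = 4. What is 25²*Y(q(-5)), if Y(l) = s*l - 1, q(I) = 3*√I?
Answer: -625 + 7500*I*√5 ≈ -625.0 + 16771.0*I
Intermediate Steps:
Y(l) = -1 + 4*l (Y(l) = 4*l - 1 = -1 + 4*l)
25²*Y(q(-5)) = 25²*(-1 + 4*(3*√(-5))) = 625*(-1 + 4*(3*(I*√5))) = 625*(-1 + 4*(3*I*√5)) = 625*(-1 + 12*I*√5) = -625 + 7500*I*√5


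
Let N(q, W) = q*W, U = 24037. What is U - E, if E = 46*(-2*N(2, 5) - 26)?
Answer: 26153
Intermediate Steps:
N(q, W) = W*q
E = -2116 (E = 46*(-10*2 - 26) = 46*(-2*10 - 26) = 46*(-20 - 26) = 46*(-46) = -2116)
U - E = 24037 - 1*(-2116) = 24037 + 2116 = 26153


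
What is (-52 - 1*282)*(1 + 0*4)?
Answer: -334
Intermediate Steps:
(-52 - 1*282)*(1 + 0*4) = (-52 - 282)*(1 + 0) = -334*1 = -334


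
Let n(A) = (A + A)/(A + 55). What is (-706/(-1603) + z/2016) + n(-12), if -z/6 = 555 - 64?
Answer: -5224349/3308592 ≈ -1.5790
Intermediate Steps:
z = -2946 (z = -6*(555 - 64) = -6*491 = -2946)
n(A) = 2*A/(55 + A) (n(A) = (2*A)/(55 + A) = 2*A/(55 + A))
(-706/(-1603) + z/2016) + n(-12) = (-706/(-1603) - 2946/2016) + 2*(-12)/(55 - 12) = (-706*(-1/1603) - 2946*1/2016) + 2*(-12)/43 = (706/1603 - 491/336) + 2*(-12)*(1/43) = -78551/76944 - 24/43 = -5224349/3308592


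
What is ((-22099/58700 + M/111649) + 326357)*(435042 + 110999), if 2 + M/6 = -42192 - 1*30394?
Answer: 1167899392194736378209/6553796300 ≈ 1.7820e+11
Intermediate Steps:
M = -435528 (M = -12 + 6*(-42192 - 1*30394) = -12 + 6*(-42192 - 30394) = -12 + 6*(-72586) = -12 - 435516 = -435528)
((-22099/58700 + M/111649) + 326357)*(435042 + 110999) = ((-22099/58700 - 435528/111649) + 326357)*(435042 + 110999) = ((-22099*1/58700 - 435528*1/111649) + 326357)*546041 = ((-22099/58700 - 435528/111649) + 326357)*546041 = (-28032824851/6553796300 + 326357)*546041 = (2138849266254249/6553796300)*546041 = 1167899392194736378209/6553796300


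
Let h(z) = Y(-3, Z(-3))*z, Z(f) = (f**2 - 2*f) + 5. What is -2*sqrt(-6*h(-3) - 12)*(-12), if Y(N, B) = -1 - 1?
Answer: 96*I*sqrt(3) ≈ 166.28*I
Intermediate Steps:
Z(f) = 5 + f**2 - 2*f
Y(N, B) = -2
h(z) = -2*z
-2*sqrt(-6*h(-3) - 12)*(-12) = -2*sqrt(-(-12)*(-3) - 12)*(-12) = -2*sqrt(-6*6 - 12)*(-12) = -2*sqrt(-36 - 12)*(-12) = -8*I*sqrt(3)*(-12) = 96*I*sqrt(3)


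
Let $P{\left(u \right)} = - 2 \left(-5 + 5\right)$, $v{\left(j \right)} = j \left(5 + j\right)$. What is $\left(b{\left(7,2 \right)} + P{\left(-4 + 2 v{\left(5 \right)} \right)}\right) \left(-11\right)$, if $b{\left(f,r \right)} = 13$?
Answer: $-143$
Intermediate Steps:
$P{\left(u \right)} = 0$ ($P{\left(u \right)} = \left(-2\right) 0 = 0$)
$\left(b{\left(7,2 \right)} + P{\left(-4 + 2 v{\left(5 \right)} \right)}\right) \left(-11\right) = \left(13 + 0\right) \left(-11\right) = 13 \left(-11\right) = -143$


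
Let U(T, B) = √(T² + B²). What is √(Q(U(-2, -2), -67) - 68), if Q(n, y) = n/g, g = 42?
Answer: √(-29988 + 21*√2)/21 ≈ 8.2421*I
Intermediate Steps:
U(T, B) = √(B² + T²)
Q(n, y) = n/42
√(Q(U(-2, -2), -67) - 68) = √(√((-2)² + (-2)²)/42 - 68) = √(√(4 + 4)/42 - 68) = √(√8/42 - 68) = √((2*√2)/42 - 68) = √(√2/21 - 68) = √(-68 + √2/21)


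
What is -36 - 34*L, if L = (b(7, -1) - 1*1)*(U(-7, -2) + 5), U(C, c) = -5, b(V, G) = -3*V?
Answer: -36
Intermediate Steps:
L = 0 (L = (-3*7 - 1*1)*(-5 + 5) = (-21 - 1)*0 = -22*0 = 0)
-36 - 34*L = -36 - 34*0 = -36 + 0 = -36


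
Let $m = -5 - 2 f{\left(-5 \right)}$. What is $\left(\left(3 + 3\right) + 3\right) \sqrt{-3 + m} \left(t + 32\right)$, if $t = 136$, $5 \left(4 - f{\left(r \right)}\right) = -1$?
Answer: $\frac{1512 i \sqrt{410}}{5} \approx 6123.1 i$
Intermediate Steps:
$f{\left(r \right)} = \frac{21}{5}$ ($f{\left(r \right)} = 4 - - \frac{1}{5} = 4 + \frac{1}{5} = \frac{21}{5}$)
$m = - \frac{67}{5}$ ($m = -5 - \frac{42}{5} = - \frac{67}{5} \approx -13.4$)
$\left(\left(3 + 3\right) + 3\right) \sqrt{-3 + m} \left(t + 32\right) = \left(\left(3 + 3\right) + 3\right) \sqrt{-3 - \frac{67}{5}} \left(136 + 32\right) = \left(6 + 3\right) \sqrt{- \frac{82}{5}} \cdot 168 = 9 \frac{i \sqrt{410}}{5} \cdot 168 = \frac{9 i \sqrt{410}}{5} \cdot 168 = \frac{1512 i \sqrt{410}}{5}$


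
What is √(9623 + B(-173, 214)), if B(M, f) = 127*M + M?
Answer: I*√12521 ≈ 111.9*I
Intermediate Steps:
B(M, f) = 128*M
√(9623 + B(-173, 214)) = √(9623 + 128*(-173)) = √(9623 - 22144) = √(-12521) = I*√12521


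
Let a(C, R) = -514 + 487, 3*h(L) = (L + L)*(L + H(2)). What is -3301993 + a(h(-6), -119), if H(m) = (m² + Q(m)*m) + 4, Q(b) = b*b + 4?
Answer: -3302020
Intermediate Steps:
Q(b) = 4 + b² (Q(b) = b² + 4 = 4 + b²)
H(m) = 4 + m² + m*(4 + m²) (H(m) = (m² + (4 + m²)*m) + 4 = (m² + m*(4 + m²)) + 4 = 4 + m² + m*(4 + m²))
h(L) = 2*L*(24 + L)/3 (h(L) = ((L + L)*(L + (4 + 2² + 2*(4 + 2²))))/3 = ((2*L)*(L + (4 + 4 + 2*(4 + 4))))/3 = ((2*L)*(L + (4 + 4 + 2*8)))/3 = ((2*L)*(L + (4 + 4 + 16)))/3 = ((2*L)*(L + 24))/3 = ((2*L)*(24 + L))/3 = (2*L*(24 + L))/3 = 2*L*(24 + L)/3)
a(C, R) = -27
-3301993 + a(h(-6), -119) = -3301993 - 27 = -3302020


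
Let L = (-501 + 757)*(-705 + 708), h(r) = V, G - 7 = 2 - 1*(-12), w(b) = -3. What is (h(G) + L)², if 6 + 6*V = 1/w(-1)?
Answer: 190578025/324 ≈ 5.8820e+5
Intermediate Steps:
G = 21 (G = 7 + (2 - 1*(-12)) = 7 + (2 + 12) = 7 + 14 = 21)
V = -19/18 (V = -1 + (⅙)/(-3) = -1 + (⅙)*(-⅓) = -1 - 1/18 = -19/18 ≈ -1.0556)
h(r) = -19/18
L = 768 (L = 256*3 = 768)
(h(G) + L)² = (-19/18 + 768)² = (13805/18)² = 190578025/324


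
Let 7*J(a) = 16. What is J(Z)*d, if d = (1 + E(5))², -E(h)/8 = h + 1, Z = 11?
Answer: 35344/7 ≈ 5049.1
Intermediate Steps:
J(a) = 16/7 (J(a) = (⅐)*16 = 16/7)
E(h) = -8 - 8*h (E(h) = -8*(h + 1) = -8*(1 + h) = -8 - 8*h)
d = 2209 (d = (1 + (-8 - 8*5))² = (1 + (-8 - 40))² = (1 - 48)² = (-47)² = 2209)
J(Z)*d = (16/7)*2209 = 35344/7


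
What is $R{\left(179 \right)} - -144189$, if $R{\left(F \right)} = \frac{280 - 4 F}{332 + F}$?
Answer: $\frac{73680143}{511} \approx 1.4419 \cdot 10^{5}$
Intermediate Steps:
$R{\left(F \right)} = \frac{280 - 4 F}{332 + F}$
$R{\left(179 \right)} - -144189 = \frac{4 \left(70 - 179\right)}{332 + 179} - -144189 = \frac{4 \left(70 - 179\right)}{511} + 144189 = 4 \cdot \frac{1}{511} \left(-109\right) + 144189 = - \frac{436}{511} + 144189 = \frac{73680143}{511}$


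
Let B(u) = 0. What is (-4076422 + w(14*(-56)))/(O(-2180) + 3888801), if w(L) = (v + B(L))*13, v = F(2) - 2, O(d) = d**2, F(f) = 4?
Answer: -4076396/8641201 ≈ -0.47174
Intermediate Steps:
v = 2 (v = 4 - 2 = 2)
w(L) = 26 (w(L) = (2 + 0)*13 = 2*13 = 26)
(-4076422 + w(14*(-56)))/(O(-2180) + 3888801) = (-4076422 + 26)/((-2180)**2 + 3888801) = -4076396/(4752400 + 3888801) = -4076396/8641201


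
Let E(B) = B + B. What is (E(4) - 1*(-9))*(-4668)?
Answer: -79356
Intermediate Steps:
E(B) = 2*B
(E(4) - 1*(-9))*(-4668) = (2*4 - 1*(-9))*(-4668) = (8 + 9)*(-4668) = 17*(-4668) = -79356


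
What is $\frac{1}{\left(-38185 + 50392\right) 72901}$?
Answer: $\frac{1}{889902507} \approx 1.1237 \cdot 10^{-9}$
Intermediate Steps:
$\frac{1}{\left(-38185 + 50392\right) 72901} = \frac{1}{12207} \cdot \frac{1}{72901} = \frac{1}{889902507}$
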